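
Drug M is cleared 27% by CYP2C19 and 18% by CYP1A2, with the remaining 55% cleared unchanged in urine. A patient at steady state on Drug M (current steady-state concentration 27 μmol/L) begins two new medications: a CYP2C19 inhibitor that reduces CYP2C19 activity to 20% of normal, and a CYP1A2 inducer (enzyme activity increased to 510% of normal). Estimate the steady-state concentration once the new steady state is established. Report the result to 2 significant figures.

18 μmol/L

CYP2C19: 0.27 × 0.2 = 0.054
CYP1A2: 0.18 × 5.1 = 0.918
Other: 0.55 (unchanged)
New clearance relative to baseline: 0.054 + 0.918 + 0.55 = 1.522.
New steady-state concentration = 27 / 1.522 = 18 μmol/L (concentration scales inversely with clearance).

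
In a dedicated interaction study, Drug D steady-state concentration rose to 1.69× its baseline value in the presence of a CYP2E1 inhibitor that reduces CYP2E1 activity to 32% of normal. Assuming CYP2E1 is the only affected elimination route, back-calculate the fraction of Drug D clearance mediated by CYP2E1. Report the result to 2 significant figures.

0.60

Let fm be the CYP2E1 fraction. New clearance relative to baseline = fm × 0.32 + (1 − fm).
Steady-state concentration ratio = 1 / (new CL fraction), so new CL fraction = 1 / 1.69 = 0.5917.
fm × 0.32 + 1 − fm = 0.5917  ⇒  fm × (0.32 − 1) = −0.4083  ⇒  fm = 0.60.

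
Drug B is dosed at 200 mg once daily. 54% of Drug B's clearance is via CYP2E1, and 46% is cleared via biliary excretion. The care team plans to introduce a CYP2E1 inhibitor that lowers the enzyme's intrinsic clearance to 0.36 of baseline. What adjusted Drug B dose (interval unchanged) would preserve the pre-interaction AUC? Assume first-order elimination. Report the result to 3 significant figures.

131 mg

The CYP2E1 pathway (54% of clearance) is reduced to 0.36× activity: 0.54 × 0.36 = 0.1944.
The remaining 46% of clearance is unaffected.
New clearance relative to baseline: 0.1944 + 0.46 = 0.6544.
Css,avg = (dose rate)/CL, so holding Css fixed requires dose ∝ CL: 200 × 0.6544 = 131 mg.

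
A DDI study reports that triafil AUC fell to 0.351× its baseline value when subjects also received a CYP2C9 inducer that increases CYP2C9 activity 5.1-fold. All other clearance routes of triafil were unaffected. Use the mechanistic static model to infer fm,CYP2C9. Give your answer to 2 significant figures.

0.45

CL'/CL = 1 / 0.351 = 2.849
5.1·fm + (1 − fm) = 2.849
fm = (2.849 − 1) / (5.1 − 1) = 0.45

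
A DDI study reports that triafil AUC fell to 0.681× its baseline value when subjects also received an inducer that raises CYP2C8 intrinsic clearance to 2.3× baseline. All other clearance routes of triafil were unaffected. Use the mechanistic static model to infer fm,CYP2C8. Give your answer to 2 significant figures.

0.36

Call the CYP2C8 fraction fm. After the interaction, CL_new/CL_old = fm × 2.3 + (1 − fm).
AUC ratio = 1 / (new CL fraction), so new CL fraction = 1 / 0.681 = 1.468.
fm × 2.3 + 1 − fm = 1.468  ⇒  fm × (2.3 − 1) = 0.4684  ⇒  fm = 0.36.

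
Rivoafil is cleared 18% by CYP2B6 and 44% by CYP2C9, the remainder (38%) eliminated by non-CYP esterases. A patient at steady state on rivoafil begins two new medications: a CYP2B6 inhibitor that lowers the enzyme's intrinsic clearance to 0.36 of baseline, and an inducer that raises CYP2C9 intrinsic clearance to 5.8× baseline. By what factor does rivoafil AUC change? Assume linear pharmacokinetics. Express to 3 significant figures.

The CYP2B6 pathway (18% of clearance) falls to 0.36× activity: 0.18 × 0.36 = 0.0648.
The CYP2C9 pathway (44% of clearance) rises to 5.8× activity: 0.44 × 5.8 = 2.552.
Non-CYP routes (38%) are unchanged.
CL_new/CL_old = 0.0648 + 2.552 + 0.38 = 2.9968.
Because AUC varies inversely with clearance, the combined effect is 1 / 2.9968 = 0.334.

0.334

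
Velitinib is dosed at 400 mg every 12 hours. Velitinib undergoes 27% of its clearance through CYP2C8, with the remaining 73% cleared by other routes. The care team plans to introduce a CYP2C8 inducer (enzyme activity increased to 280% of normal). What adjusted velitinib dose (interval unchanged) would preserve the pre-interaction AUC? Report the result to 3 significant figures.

594 mg

The CYP2C8 pathway (27% of clearance) increases to 2.8× activity: 0.27 × 2.8 = 0.756.
The remaining 73% of clearance is unaffected.
CL_new/CL_old = 0.756 + 0.73 = 1.486.
Css,avg = (dose rate)/CL, so holding Css fixed requires dose ∝ CL: 400 × 1.486 = 594 mg.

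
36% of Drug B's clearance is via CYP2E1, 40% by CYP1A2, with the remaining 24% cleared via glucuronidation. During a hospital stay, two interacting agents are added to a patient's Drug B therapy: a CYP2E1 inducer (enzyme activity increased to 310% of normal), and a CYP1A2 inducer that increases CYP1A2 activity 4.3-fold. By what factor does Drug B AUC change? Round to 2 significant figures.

The CYP2E1 pathway (36% of clearance) rises to 3.1× activity: 0.36 × 3.1 = 1.116.
The CYP1A2 pathway (40% of clearance) increases to 4.3× activity: 0.4 × 4.3 = 1.72.
Non-CYP routes (24%) are unchanged.
CL_new/CL_old = 1.116 + 1.72 + 0.24 = 3.076.
Net AUC ratio = 1 / 3.076 = 0.33.

0.33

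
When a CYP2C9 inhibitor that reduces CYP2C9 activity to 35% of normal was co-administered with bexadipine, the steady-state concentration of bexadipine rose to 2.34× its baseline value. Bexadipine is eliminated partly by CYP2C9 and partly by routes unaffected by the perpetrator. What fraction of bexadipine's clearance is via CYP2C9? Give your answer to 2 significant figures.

0.88

CL'/CL = 1 / 2.34 = 0.4274
0.35·fm + (1 − fm) = 0.4274
fm = (0.4274 − 1) / (0.35 − 1) = 0.88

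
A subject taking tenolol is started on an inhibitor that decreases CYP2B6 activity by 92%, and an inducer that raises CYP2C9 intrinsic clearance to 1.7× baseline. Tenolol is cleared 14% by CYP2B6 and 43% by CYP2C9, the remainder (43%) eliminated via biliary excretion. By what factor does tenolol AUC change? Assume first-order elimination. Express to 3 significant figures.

0.853

The CYP2B6 pathway (14% of clearance) drops to 0.08× activity: 0.14 × 0.08 = 0.0112.
The CYP2C9 pathway (43% of clearance) rises to 1.7× activity: 0.43 × 1.7 = 0.731.
Non-CYP routes (43%) are unchanged.
New clearance relative to baseline: 0.0112 + 0.731 + 0.43 = 1.1722.
AUC ∝ 1/CL: fold-change = 1 / 1.1722 = 0.853.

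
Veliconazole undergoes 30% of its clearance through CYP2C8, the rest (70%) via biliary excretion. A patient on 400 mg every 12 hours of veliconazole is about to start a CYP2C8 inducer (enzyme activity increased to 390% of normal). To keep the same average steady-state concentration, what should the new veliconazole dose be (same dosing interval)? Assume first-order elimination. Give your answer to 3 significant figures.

748 mg

CYP2C8: 0.3 × 3.9 = 1.17
Other: 0.7 (unchanged)
CL_new/CL_old = 1.17 + 0.7 = 1.87.
Css,avg = (dose rate)/CL, so holding Css fixed requires dose ∝ CL: 400 × 1.87 = 748 mg.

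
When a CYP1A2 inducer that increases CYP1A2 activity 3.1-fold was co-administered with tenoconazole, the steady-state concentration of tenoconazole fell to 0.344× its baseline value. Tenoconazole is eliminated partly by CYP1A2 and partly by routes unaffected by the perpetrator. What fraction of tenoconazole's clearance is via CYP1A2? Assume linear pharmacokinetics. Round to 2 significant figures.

0.91

Call the CYP1A2 fraction fm. After the interaction, CL_new/CL_old = fm × 3.1 + (1 − fm).
Steady-state concentration ratio = 1 / (new CL fraction), so new CL fraction = 1 / 0.344 = 2.907.
fm × 3.1 + 1 − fm = 2.907  ⇒  fm × (3.1 − 1) = 1.907  ⇒  fm = 0.91.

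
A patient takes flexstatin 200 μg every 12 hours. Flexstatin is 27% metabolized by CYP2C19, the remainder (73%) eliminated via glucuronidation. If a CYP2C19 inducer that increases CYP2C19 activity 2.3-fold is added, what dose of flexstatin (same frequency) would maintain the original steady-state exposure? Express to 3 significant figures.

The CYP2C19 pathway (27% of clearance) increases to 2.3× activity: 0.27 × 2.3 = 0.621.
The remaining 73% of clearance is unaffected.
Relative clearance = 0.621 + 0.73 = 1.351.
Exposure is unchanged when dose changes in proportion to clearance. New dose = 200 μg × 1.351 = 270 μg.

270 μg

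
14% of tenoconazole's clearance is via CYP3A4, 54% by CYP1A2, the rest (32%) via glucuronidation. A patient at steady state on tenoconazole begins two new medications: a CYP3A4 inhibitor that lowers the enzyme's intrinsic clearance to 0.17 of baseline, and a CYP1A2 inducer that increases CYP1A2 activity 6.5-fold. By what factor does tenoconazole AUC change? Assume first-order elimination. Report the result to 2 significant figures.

The CYP3A4 pathway (14% of clearance) falls to 0.17× activity: 0.14 × 0.17 = 0.0238.
The CYP1A2 pathway (54% of clearance) is boosted to 6.5× activity: 0.54 × 6.5 = 3.51.
The remaining 32% of clearance is unaffected.
CL_new/CL_old = 0.0238 + 3.51 + 0.32 = 3.8538.
AUC ∝ 1/CL: fold-change = 1 / 3.8538 = 0.26.

0.26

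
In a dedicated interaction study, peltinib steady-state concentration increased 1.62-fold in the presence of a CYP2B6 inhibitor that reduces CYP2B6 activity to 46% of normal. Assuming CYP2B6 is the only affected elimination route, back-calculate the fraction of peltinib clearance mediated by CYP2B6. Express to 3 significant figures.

Let fm be the CYP2B6 fraction. New clearance relative to baseline = fm × 0.46 + (1 − fm).
Steady-state concentration ratio = 1 / (new CL fraction), so new CL fraction = 1 / 1.62 = 0.6173.
fm × 0.46 + 1 − fm = 0.6173  ⇒  fm × (0.46 − 1) = −0.3827  ⇒  fm = 0.709.

0.709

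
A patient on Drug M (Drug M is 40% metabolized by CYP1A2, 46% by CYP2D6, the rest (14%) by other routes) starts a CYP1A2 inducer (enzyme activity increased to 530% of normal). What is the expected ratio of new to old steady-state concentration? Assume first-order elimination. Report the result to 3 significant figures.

The CYP1A2 pathway (40% of clearance) rises to 5.3× activity: 0.4 × 5.3 = 2.12.
CYP2D6 (46%) and the residual 14% are unaffected.
New clearance relative to baseline: 2.12 + 0.46 + 0.14 = 2.72.
Steady-state concentration is inversely proportional to clearance, so the fold-change is 1 / 2.72 = 0.368.

0.368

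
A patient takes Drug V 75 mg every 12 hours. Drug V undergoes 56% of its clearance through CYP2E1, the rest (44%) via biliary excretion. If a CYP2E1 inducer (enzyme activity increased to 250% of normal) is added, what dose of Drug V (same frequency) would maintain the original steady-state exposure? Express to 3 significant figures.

138 mg

The CYP2E1 pathway (56% of clearance) rises to 2.5× activity: 0.56 × 2.5 = 1.4.
Non-CYP routes (44%) are unchanged.
CL_new/CL_old = 1.4 + 0.44 = 1.84.
To maintain the same steady-state level, dose must scale with clearance: new dose = 75 × 1.84 = 138 mg.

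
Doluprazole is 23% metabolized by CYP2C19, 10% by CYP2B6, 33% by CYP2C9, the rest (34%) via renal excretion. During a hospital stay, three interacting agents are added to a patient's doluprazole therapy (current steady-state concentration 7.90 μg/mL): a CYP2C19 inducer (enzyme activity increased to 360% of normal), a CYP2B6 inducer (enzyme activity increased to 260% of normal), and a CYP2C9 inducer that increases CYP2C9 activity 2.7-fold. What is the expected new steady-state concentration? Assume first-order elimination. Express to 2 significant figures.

3.4 μg/mL

The CYP2C19 pathway (23% of clearance) increases to 3.6× activity: 0.23 × 3.6 = 0.828.
The CYP2B6 pathway (10% of clearance) is boosted to 2.6× activity: 0.1 × 2.6 = 0.26.
The CYP2C9 pathway (33% of clearance) rises to 2.7× activity: 0.33 × 2.7 = 0.891.
Non-CYP routes (34%) are unchanged.
Relative clearance = 0.828 + 0.26 + 0.891 + 0.34 = 2.319.
Dividing the baseline by the relative clearance: 7.90 / 2.319 = 3.4 μg/mL.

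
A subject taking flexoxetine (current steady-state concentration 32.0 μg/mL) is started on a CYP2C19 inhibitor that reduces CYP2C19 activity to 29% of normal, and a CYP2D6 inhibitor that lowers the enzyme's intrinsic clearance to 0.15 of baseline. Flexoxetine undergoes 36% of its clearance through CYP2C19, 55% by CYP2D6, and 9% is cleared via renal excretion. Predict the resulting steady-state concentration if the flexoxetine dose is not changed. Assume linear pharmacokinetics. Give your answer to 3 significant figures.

CYP2C19: 0.36 × 0.29 = 0.1044
CYP2D6: 0.55 × 0.15 = 0.0825
Other: 0.09 (unchanged)
Relative clearance = 0.1044 + 0.0825 + 0.09 = 0.2769.
Steady-state concentration ∝ 1/CL: new value = 32.0 / 0.2769 = 116 μg/mL.

116 μg/mL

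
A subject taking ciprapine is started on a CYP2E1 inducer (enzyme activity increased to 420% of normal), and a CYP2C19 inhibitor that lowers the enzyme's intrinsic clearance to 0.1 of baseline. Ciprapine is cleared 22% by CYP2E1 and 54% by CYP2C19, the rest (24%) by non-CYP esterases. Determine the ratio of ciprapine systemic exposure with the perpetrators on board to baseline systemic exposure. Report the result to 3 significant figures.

0.821

CYP2E1: 0.22 × 4.2 = 0.924
CYP2C19: 0.54 × 0.1 = 0.054
Other: 0.24 (unchanged)
CL_new/CL_old = 0.924 + 0.054 + 0.24 = 1.218.
Systemic exposure ∝ 1/CL: fold-change = 1 / 1.218 = 0.821.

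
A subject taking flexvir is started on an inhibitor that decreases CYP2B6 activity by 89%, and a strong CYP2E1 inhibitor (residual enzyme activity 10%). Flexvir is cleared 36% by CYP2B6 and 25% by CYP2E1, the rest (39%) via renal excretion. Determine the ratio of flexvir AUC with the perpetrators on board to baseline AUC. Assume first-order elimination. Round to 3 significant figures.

The CYP2B6 pathway (36% of clearance) is reduced to 0.11× activity: 0.36 × 0.11 = 0.0396.
The CYP2E1 pathway (25% of clearance) is reduced to 0.1× activity: 0.25 × 0.1 = 0.025.
Non-CYP routes (39%) are unchanged.
New clearance relative to baseline: 0.0396 + 0.025 + 0.39 = 0.4546.
Net AUC ratio = 1 / 0.4546 = 2.20.

2.20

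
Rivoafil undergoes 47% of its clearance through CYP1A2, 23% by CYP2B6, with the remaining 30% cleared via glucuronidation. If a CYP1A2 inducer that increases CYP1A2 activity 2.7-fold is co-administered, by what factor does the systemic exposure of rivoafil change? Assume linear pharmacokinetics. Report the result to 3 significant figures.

The CYP1A2 pathway (47% of clearance) increases to 2.7× activity: 0.47 × 2.7 = 1.269.
CYP2B6 (23%) and the residual 30% are unaffected.
New clearance relative to baseline: 1.269 + 0.23 + 0.3 = 1.799.
Systemic exposure ratio = CL_old/CL_new = 1 / 1.799 = 0.556.

0.556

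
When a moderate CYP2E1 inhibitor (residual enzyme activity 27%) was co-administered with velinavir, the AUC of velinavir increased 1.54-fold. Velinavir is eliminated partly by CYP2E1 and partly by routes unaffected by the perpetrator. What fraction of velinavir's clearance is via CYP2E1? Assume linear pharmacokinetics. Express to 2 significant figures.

0.48

CL'/CL = 1 / 1.54 = 0.6494
0.27·fm + (1 − fm) = 0.6494
fm = (0.6494 − 1) / (0.27 − 1) = 0.48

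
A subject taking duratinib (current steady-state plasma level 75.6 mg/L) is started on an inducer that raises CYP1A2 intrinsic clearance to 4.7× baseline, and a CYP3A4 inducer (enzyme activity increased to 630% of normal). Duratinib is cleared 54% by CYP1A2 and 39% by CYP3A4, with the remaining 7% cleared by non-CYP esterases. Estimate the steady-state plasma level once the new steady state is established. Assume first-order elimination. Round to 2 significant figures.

The CYP1A2 pathway (54% of clearance) is boosted to 4.7× activity: 0.54 × 4.7 = 2.538.
The CYP3A4 pathway (39% of clearance) increases to 6.3× activity: 0.39 × 6.3 = 2.457.
Non-CYP routes (7%) are unchanged.
New clearance relative to baseline: 2.538 + 2.457 + 0.07 = 5.065.
New steady-state plasma level = 75.6 / 5.065 = 15 mg/L (concentration scales inversely with clearance).

15 mg/L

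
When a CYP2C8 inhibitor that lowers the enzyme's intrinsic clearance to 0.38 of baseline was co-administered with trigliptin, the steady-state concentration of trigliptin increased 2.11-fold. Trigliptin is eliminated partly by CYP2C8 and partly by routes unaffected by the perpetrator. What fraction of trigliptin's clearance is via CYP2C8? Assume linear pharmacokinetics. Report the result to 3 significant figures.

0.848

Call the CYP2C8 fraction fm. After the interaction, CL_new/CL_old = fm × 0.38 + (1 − fm).
Steady-state concentration ratio = 1 / (new CL fraction), so new CL fraction = 1 / 2.11 = 0.4739.
fm × 0.38 + 1 − fm = 0.4739  ⇒  fm × (0.38 − 1) = −0.5261  ⇒  fm = 0.848.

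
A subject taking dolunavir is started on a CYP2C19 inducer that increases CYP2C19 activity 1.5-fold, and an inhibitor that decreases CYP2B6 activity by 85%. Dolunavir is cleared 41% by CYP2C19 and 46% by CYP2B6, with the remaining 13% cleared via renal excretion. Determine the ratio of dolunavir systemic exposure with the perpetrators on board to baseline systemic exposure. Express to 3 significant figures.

The CYP2C19 pathway (41% of clearance) is boosted to 1.5× activity: 0.41 × 1.5 = 0.615.
The CYP2B6 pathway (46% of clearance) falls to 0.15× activity: 0.46 × 0.15 = 0.069.
Non-CYP routes (13%) are unchanged.
New clearance relative to baseline: 0.615 + 0.069 + 0.13 = 0.814.
Net systemic exposure ratio = 1 / 0.814 = 1.23.

1.23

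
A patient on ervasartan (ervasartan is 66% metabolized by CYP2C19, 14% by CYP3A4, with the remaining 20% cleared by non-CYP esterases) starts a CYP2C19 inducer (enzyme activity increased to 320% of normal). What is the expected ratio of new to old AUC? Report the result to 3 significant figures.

0.408

CYP2C19: 0.66 × 3.2 = 2.112
CYP3A4: 0.14 (unchanged)
Other: 0.2 (unchanged)
CL_new/CL_old = 2.112 + 0.14 + 0.2 = 2.452.
Since AUC ∝ 1/CL, the ratio is 1 / 2.452 = 0.408.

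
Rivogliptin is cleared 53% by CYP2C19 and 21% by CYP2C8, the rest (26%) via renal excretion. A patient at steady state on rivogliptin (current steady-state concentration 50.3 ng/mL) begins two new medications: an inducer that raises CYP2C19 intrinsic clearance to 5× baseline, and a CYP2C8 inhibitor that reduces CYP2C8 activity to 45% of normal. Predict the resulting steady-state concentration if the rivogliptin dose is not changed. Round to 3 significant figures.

The CYP2C19 pathway (53% of clearance) increases to 5× activity: 0.53 × 5 = 2.65.
The CYP2C8 pathway (21% of clearance) drops to 0.45× activity: 0.21 × 0.45 = 0.0945.
The remaining 26% of clearance is unaffected.
New clearance relative to baseline: 2.65 + 0.0945 + 0.26 = 3.0045.
Steady-state concentration ∝ 1/CL: new value = 50.3 / 3.0045 = 16.7 ng/mL.

16.7 ng/mL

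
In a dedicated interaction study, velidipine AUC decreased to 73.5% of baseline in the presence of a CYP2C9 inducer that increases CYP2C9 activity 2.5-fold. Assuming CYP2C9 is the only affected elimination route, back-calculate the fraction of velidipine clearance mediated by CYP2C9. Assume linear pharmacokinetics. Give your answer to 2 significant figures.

0.24

Let fm be the CYP2C9 fraction. New clearance relative to baseline = fm × 2.5 + (1 − fm).
AUC ratio = 1 / (new CL fraction), so new CL fraction = 1 / 0.735 = 1.361.
fm × 2.5 + 1 − fm = 1.361  ⇒  fm × (2.5 − 1) = 0.3605  ⇒  fm = 0.24.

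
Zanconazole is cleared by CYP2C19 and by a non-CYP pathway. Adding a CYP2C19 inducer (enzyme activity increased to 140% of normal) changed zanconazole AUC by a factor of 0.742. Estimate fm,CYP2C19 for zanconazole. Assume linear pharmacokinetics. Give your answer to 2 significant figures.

CL'/CL = 1 / 0.742 = 1.348
1.4·fm + (1 − fm) = 1.348
fm = (1.348 − 1) / (1.4 − 1) = 0.87

0.87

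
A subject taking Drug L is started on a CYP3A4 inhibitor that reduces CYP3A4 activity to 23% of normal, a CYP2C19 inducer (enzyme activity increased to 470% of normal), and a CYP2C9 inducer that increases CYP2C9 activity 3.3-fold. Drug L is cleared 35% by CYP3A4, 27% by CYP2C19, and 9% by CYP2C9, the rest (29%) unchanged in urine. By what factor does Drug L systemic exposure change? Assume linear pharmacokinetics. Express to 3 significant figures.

0.516

CYP3A4: 0.35 × 0.23 = 0.0805
CYP2C19: 0.27 × 4.7 = 1.269
CYP2C9: 0.09 × 3.3 = 0.297
Other: 0.29 (unchanged)
CL_new/CL_old = 0.0805 + 1.269 + 0.297 + 0.29 = 1.9365.
Net systemic exposure ratio = 1 / 1.9365 = 0.516.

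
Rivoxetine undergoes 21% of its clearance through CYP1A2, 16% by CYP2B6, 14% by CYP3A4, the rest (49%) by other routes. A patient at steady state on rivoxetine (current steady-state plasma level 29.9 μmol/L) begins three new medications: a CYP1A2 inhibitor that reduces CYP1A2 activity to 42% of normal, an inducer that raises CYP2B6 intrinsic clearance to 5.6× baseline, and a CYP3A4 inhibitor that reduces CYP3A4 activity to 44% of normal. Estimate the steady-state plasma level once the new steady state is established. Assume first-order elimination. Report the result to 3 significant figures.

19.5 μmol/L

The CYP1A2 pathway (21% of clearance) falls to 0.42× activity: 0.21 × 0.42 = 0.0882.
The CYP2B6 pathway (16% of clearance) is boosted to 5.6× activity: 0.16 × 5.6 = 0.896.
The CYP3A4 pathway (14% of clearance) falls to 0.44× activity: 0.14 × 0.44 = 0.0616.
Non-CYP routes (49%) are unchanged.
New clearance relative to baseline: 0.0882 + 0.896 + 0.0616 + 0.49 = 1.5358.
Dividing the baseline by the relative clearance: 29.9 / 1.5358 = 19.5 μmol/L.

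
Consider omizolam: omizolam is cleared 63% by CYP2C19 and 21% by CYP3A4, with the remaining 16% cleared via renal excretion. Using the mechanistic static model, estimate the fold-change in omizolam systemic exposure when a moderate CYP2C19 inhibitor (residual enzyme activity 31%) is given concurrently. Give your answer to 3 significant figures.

1.77

CYP2C19: 0.63 × 0.31 = 0.1953
CYP3A4: 0.21 (unchanged)
Other: 0.16 (unchanged)
New clearance relative to baseline: 0.1953 + 0.21 + 0.16 = 0.5653.
Systemic exposure ratio = CL_old/CL_new = 1 / 0.5653 = 1.77.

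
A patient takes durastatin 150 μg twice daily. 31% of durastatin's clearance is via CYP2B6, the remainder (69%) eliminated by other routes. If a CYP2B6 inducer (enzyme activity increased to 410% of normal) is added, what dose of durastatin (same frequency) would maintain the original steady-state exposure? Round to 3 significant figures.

294 μg

The CYP2B6 pathway (31% of clearance) rises to 4.1× activity: 0.31 × 4.1 = 1.271.
The remaining 69% of clearance is unaffected.
CL_new/CL_old = 1.271 + 0.69 = 1.961.
To maintain the same steady-state level, dose must scale with clearance: new dose = 150 × 1.961 = 294 μg.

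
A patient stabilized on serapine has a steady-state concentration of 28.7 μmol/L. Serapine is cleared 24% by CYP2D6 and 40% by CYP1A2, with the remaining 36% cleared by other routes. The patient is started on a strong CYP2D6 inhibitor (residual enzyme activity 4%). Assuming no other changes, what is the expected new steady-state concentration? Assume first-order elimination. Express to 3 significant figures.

The CYP2D6 pathway (24% of clearance) drops to 0.04× activity: 0.24 × 0.04 = 0.0096.
CYP1A2 (40%) and the residual 36% are unaffected.
New clearance relative to baseline: 0.0096 + 0.4 + 0.36 = 0.7696.
New steady-state concentration = baseline ÷ relative clearance = 28.7 / 0.7696 = 37.3 μmol/L.

37.3 μmol/L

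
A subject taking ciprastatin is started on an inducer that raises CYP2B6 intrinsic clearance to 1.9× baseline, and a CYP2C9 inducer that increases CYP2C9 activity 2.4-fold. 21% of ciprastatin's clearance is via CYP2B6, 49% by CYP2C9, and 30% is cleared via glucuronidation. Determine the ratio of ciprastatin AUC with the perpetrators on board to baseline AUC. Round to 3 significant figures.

The CYP2B6 pathway (21% of clearance) rises to 1.9× activity: 0.21 × 1.9 = 0.399.
The CYP2C9 pathway (49% of clearance) rises to 2.4× activity: 0.49 × 2.4 = 1.176.
The remaining 30% of clearance is unaffected.
New clearance relative to baseline: 0.399 + 1.176 + 0.3 = 1.875.
AUC ∝ 1/CL: fold-change = 1 / 1.875 = 0.533.

0.533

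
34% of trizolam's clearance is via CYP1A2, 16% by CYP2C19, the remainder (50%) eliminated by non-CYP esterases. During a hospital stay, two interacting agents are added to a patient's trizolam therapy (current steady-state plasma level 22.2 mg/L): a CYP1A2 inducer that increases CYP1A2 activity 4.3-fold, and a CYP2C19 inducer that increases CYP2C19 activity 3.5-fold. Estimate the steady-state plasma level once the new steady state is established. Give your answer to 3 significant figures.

8.80 mg/L

The CYP1A2 pathway (34% of clearance) increases to 4.3× activity: 0.34 × 4.3 = 1.462.
The CYP2C19 pathway (16% of clearance) rises to 3.5× activity: 0.16 × 3.5 = 0.56.
The remaining 50% of clearance is unaffected.
CL_new/CL_old = 1.462 + 0.56 + 0.5 = 2.522.
New steady-state plasma level = 22.2 / 2.522 = 8.80 mg/L (concentration scales inversely with clearance).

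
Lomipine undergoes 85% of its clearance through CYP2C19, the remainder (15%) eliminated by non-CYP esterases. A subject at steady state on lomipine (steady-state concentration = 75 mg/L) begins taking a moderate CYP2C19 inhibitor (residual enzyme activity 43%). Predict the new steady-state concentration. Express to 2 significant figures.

1.5 × 10² mg/L

CYP2C19: 0.85 × 0.43 = 0.3655
Other: 0.15 (unchanged)
Relative clearance = 0.3655 + 0.15 = 0.5155.
Steady-state concentration ∝ 1/CL, so new value = 75 / 0.5155 = 1.5 × 10² mg/L.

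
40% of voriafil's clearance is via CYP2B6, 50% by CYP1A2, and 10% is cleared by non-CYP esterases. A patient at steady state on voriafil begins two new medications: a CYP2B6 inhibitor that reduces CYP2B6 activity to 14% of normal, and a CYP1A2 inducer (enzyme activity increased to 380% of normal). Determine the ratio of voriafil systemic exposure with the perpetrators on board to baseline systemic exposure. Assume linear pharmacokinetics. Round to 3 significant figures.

0.486

The CYP2B6 pathway (40% of clearance) drops to 0.14× activity: 0.4 × 0.14 = 0.056.
The CYP1A2 pathway (50% of clearance) increases to 3.8× activity: 0.5 × 3.8 = 1.9.
Non-CYP routes (10%) are unchanged.
Relative clearance = 0.056 + 1.9 + 0.1 = 2.056.
Because systemic exposure varies inversely with clearance, the combined effect is 1 / 2.056 = 0.486.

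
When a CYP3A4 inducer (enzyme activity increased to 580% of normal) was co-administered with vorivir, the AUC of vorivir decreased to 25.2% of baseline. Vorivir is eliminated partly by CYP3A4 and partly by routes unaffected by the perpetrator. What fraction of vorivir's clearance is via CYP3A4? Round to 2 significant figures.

0.62

Let fm be the CYP3A4 fraction. New clearance relative to baseline = fm × 5.8 + (1 − fm).
AUC ratio = 1 / (new CL fraction), so new CL fraction = 1 / 0.252 = 3.968.
fm × 5.8 + 1 − fm = 3.968  ⇒  fm × (5.8 − 1) = 2.968  ⇒  fm = 0.62.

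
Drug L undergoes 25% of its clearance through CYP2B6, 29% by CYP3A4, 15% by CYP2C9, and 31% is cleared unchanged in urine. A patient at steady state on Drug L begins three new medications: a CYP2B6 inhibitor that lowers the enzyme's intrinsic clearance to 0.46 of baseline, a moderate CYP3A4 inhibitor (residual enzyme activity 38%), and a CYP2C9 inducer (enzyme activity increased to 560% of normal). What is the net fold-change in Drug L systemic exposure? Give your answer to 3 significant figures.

CYP2B6: 0.25 × 0.46 = 0.115
CYP3A4: 0.29 × 0.38 = 0.1102
CYP2C9: 0.15 × 5.6 = 0.84
Other: 0.31 (unchanged)
Relative clearance = 0.115 + 0.1102 + 0.84 + 0.31 = 1.3752.
Systemic exposure ∝ 1/CL: fold-change = 1 / 1.3752 = 0.727.

0.727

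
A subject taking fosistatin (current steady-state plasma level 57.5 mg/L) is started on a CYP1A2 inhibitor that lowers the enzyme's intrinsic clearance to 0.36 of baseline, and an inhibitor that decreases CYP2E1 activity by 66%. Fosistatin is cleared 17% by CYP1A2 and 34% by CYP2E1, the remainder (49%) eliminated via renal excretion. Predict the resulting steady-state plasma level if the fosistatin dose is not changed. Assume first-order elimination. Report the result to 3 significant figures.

The CYP1A2 pathway (17% of clearance) is reduced to 0.36× activity: 0.17 × 0.36 = 0.0612.
The CYP2E1 pathway (34% of clearance) falls to 0.34× activity: 0.34 × 0.34 = 0.1156.
Non-CYP routes (49%) are unchanged.
CL_new/CL_old = 0.0612 + 0.1156 + 0.49 = 0.6668.
New steady-state plasma level = 57.5 / 0.6668 = 86.2 mg/L (concentration scales inversely with clearance).

86.2 mg/L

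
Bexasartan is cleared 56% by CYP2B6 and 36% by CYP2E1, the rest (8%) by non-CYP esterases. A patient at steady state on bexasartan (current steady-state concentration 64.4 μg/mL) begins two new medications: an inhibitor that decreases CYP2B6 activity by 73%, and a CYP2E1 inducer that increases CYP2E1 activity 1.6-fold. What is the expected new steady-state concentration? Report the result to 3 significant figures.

79.8 μg/mL

The CYP2B6 pathway (56% of clearance) falls to 0.27× activity: 0.56 × 0.27 = 0.1512.
The CYP2E1 pathway (36% of clearance) increases to 1.6× activity: 0.36 × 1.6 = 0.576.
Non-CYP routes (8%) are unchanged.
Relative clearance = 0.1512 + 0.576 + 0.08 = 0.8072.
New steady-state concentration = 64.4 / 0.8072 = 79.8 μg/mL (concentration scales inversely with clearance).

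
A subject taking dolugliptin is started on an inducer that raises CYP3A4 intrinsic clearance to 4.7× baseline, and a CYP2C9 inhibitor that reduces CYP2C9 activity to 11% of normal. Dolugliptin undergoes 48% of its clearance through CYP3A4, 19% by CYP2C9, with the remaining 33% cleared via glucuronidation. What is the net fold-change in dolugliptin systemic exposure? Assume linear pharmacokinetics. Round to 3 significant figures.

The CYP3A4 pathway (48% of clearance) increases to 4.7× activity: 0.48 × 4.7 = 2.256.
The CYP2C9 pathway (19% of clearance) drops to 0.11× activity: 0.19 × 0.11 = 0.0209.
The remaining 33% of clearance is unaffected.
Relative clearance = 2.256 + 0.0209 + 0.33 = 2.6069.
Systemic exposure ∝ 1/CL: fold-change = 1 / 2.6069 = 0.384.

0.384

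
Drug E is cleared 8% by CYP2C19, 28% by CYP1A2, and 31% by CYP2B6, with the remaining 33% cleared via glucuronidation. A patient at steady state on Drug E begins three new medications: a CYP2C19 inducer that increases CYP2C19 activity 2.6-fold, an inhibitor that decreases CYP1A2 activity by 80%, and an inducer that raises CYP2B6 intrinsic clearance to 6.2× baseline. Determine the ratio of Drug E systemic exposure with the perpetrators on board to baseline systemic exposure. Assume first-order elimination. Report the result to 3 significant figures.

The CYP2C19 pathway (8% of clearance) increases to 2.6× activity: 0.08 × 2.6 = 0.208.
The CYP1A2 pathway (28% of clearance) falls to 0.2× activity: 0.28 × 0.2 = 0.056.
The CYP2B6 pathway (31% of clearance) rises to 6.2× activity: 0.31 × 6.2 = 1.922.
The remaining 33% of clearance is unaffected.
New clearance relative to baseline: 0.208 + 0.056 + 1.922 + 0.33 = 2.516.
Because systemic exposure varies inversely with clearance, the combined effect is 1 / 2.516 = 0.397.

0.397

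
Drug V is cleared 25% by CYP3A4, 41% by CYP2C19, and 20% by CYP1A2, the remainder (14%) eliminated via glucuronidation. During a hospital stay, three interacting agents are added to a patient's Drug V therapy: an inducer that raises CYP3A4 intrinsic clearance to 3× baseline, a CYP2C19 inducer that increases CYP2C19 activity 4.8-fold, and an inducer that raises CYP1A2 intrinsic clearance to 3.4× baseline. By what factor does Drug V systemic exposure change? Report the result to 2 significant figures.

The CYP3A4 pathway (25% of clearance) rises to 3× activity: 0.25 × 3 = 0.75.
The CYP2C19 pathway (41% of clearance) increases to 4.8× activity: 0.41 × 4.8 = 1.968.
The CYP1A2 pathway (20% of clearance) rises to 3.4× activity: 0.2 × 3.4 = 0.68.
The remaining 14% of clearance is unaffected.
New clearance relative to baseline: 0.75 + 1.968 + 0.68 + 0.14 = 3.538.
Net systemic exposure ratio = 1 / 3.538 = 0.28.

0.28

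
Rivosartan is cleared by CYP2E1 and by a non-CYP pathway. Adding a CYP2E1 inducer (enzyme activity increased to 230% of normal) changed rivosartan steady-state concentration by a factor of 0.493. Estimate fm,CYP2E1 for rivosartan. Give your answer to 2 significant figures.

Call the CYP2E1 fraction fm. After the interaction, CL_new/CL_old = fm × 2.3 + (1 − fm).
Steady-state concentration ratio = 1 / (new CL fraction), so new CL fraction = 1 / 0.493 = 2.028.
fm × 2.3 + 1 − fm = 2.028  ⇒  fm × (2.3 − 1) = 1.028  ⇒  fm = 0.79.

0.79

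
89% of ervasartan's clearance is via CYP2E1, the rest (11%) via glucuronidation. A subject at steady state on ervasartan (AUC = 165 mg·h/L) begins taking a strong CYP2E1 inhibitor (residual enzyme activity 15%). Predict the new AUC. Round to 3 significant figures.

678 mg·h/L

CYP2E1: 0.89 × 0.15 = 0.1335
Other: 0.11 (unchanged)
Relative clearance = 0.1335 + 0.11 = 0.2435.
With dosing unchanged, AUC scales as 1/CL: 165 / 0.2435 = 678 mg·h/L.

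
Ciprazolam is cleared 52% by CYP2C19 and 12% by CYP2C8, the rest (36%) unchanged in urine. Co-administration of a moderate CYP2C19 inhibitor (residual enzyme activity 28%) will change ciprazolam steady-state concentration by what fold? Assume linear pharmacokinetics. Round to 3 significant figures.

1.60

CYP2C19: 0.52 × 0.28 = 0.1456
CYP2C8: 0.12 (unchanged)
Other: 0.36 (unchanged)
CL_new/CL_old = 0.1456 + 0.12 + 0.36 = 0.6256.
Since steady-state concentration ∝ 1/CL, the ratio is 1 / 0.6256 = 1.60.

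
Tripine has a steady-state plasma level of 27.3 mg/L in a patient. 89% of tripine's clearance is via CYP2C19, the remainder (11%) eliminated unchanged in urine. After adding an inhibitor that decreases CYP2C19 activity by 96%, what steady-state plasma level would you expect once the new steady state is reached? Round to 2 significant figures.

CYP2C19: 0.89 × 0.04 = 0.0356
Other: 0.11 (unchanged)
CL_new/CL_old = 0.0356 + 0.11 = 0.1456.
With dosing unchanged, steady-state plasma level scales as 1/CL: 27.3 / 0.1456 = 1.9 × 10² mg/L.

1.9 × 10² mg/L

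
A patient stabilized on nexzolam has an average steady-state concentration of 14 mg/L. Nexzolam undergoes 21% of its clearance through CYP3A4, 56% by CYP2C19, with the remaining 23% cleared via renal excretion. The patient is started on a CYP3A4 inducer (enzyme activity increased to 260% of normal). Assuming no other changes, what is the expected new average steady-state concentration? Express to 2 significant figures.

10 mg/L

CYP3A4: 0.21 × 2.6 = 0.546
CYP2C19: 0.56 (unchanged)
Other: 0.23 (unchanged)
New clearance relative to baseline: 0.546 + 0.56 + 0.23 = 1.336.
With dosing unchanged, average steady-state concentration scales as 1/CL: 14 / 1.336 = 10 mg/L.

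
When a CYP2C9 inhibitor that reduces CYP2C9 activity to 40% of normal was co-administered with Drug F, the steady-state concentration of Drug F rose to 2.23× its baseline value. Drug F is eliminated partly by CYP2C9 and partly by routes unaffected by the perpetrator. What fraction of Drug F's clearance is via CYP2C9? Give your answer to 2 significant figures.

CL'/CL = 1 / 2.23 = 0.4484
0.4·fm + (1 − fm) = 0.4484
fm = (0.4484 − 1) / (0.4 − 1) = 0.92

0.92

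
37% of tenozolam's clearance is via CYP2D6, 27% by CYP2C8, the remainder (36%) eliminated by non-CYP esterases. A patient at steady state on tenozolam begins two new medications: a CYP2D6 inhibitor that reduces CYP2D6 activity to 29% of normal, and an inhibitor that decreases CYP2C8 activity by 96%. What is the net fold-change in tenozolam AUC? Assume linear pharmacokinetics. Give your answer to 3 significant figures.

The CYP2D6 pathway (37% of clearance) falls to 0.29× activity: 0.37 × 0.29 = 0.1073.
The CYP2C8 pathway (27% of clearance) drops to 0.04× activity: 0.27 × 0.04 = 0.0108.
The remaining 36% of clearance is unaffected.
CL_new/CL_old = 0.1073 + 0.0108 + 0.36 = 0.4781.
AUC ∝ 1/CL: fold-change = 1 / 0.4781 = 2.09.

2.09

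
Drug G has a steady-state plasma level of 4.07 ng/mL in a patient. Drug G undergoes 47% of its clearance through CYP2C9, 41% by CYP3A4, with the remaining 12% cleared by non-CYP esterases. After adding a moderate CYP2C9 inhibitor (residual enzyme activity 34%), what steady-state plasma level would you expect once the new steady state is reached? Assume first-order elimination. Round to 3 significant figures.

5.90 ng/mL

The CYP2C9 pathway (47% of clearance) drops to 0.34× activity: 0.47 × 0.34 = 0.1598.
CYP3A4 (41%) and the residual 12% are unaffected.
Relative clearance = 0.1598 + 0.41 + 0.12 = 0.6898.
With dosing unchanged, steady-state plasma level scales as 1/CL: 4.07 / 0.6898 = 5.90 ng/mL.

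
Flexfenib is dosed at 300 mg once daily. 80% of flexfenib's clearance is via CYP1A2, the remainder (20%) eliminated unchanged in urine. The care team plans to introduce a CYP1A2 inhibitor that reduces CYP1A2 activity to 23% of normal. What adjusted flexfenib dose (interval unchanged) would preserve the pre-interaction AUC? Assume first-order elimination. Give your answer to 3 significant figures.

The CYP1A2 pathway (80% of clearance) is reduced to 0.23× activity: 0.8 × 0.23 = 0.184.
Non-CYP routes (20%) are unchanged.
New clearance relative to baseline: 0.184 + 0.2 = 0.384.
Exposure is unchanged when dose changes in proportion to clearance. New dose = 300 mg × 0.384 = 115 mg.

115 mg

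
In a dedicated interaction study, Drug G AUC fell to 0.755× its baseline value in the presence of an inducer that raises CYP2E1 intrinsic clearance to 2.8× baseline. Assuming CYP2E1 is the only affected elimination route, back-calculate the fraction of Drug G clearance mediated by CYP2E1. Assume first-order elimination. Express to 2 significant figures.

Let x = fm,CYP2E1. Because AUC ∝ 1/CL, relative clearance rose to 1/0.755 = 1.325.
Only the CYP2E1 route changed, so 1.325 = x·2.8 + (1 − x), giving x = 0.18.

0.18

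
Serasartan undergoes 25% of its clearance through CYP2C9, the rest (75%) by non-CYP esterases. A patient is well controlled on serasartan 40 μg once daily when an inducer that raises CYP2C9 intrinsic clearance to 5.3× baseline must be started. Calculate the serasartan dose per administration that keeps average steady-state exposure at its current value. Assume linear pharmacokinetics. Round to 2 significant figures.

CYP2C9: 0.25 × 5.3 = 1.325
Other: 0.75 (unchanged)
CL_new/CL_old = 1.325 + 0.75 = 2.075.
Exposure is unchanged when dose changes in proportion to clearance. New dose = 40 μg × 2.075 = 83 μg.

83 μg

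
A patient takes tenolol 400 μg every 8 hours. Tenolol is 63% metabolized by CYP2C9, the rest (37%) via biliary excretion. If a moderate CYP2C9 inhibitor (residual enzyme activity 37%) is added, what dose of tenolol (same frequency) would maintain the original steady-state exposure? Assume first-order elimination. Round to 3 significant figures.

CYP2C9: 0.63 × 0.37 = 0.2331
Other: 0.37 (unchanged)
Relative clearance = 0.2331 + 0.37 = 0.6031.
To maintain the same steady-state level, dose must scale with clearance: new dose = 400 × 0.6031 = 241 μg.

241 μg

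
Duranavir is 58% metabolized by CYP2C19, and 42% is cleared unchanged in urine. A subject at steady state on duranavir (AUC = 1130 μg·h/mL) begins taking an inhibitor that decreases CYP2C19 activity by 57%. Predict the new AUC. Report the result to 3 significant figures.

1.69 × 10³ μg·h/mL

The CYP2C19 pathway (58% of clearance) is reduced to 0.43× activity: 0.58 × 0.43 = 0.2494.
Non-CYP routes (42%) are unchanged.
New clearance relative to baseline: 0.2494 + 0.42 = 0.6694.
With dosing unchanged, AUC scales as 1/CL: 1130 / 0.6694 = 1.69 × 10³ μg·h/mL.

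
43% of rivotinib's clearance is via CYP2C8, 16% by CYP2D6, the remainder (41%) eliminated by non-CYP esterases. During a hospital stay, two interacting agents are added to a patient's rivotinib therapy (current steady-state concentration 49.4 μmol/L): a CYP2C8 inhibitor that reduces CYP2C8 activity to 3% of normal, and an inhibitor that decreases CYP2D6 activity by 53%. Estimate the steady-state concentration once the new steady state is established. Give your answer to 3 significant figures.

The CYP2C8 pathway (43% of clearance) is reduced to 0.03× activity: 0.43 × 0.03 = 0.0129.
The CYP2D6 pathway (16% of clearance) is reduced to 0.47× activity: 0.16 × 0.47 = 0.0752.
The remaining 41% of clearance is unaffected.
New clearance relative to baseline: 0.0129 + 0.0752 + 0.41 = 0.4981.
New steady-state concentration = 49.4 / 0.4981 = 99.2 μmol/L (concentration scales inversely with clearance).

99.2 μmol/L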